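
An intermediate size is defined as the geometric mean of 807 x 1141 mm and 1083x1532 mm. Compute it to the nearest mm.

Short side: √(807 · 1083) = √873981 ≈ 934.9 → 935 mm
Long side: √(1141 · 1532) = √1748012 ≈ 1322.1 → 1322 mm

935 × 1322 mm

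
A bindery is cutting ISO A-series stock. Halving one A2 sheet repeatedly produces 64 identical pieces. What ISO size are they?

A8

64 = 2^6, so 6 halving steps.
A2 → A3 → … → A8 after 6 steps.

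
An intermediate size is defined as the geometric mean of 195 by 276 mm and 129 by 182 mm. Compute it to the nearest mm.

159 × 224 mm

Short side: √(195 · 129) = √25155 ≈ 158.6 → 159 mm
Long side: √(276 · 182) = √50232 ≈ 224.1 → 224 mm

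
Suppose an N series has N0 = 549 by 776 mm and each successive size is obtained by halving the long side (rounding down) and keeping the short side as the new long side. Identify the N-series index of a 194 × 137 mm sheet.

N4

N0: 549 × 776 mm
N1: 388 × 549 mm
N2: 274 × 388 mm
N3: 194 × 274 mm
N4: 137 × 194 mm
N5: 97 × 137 mm
→ matches N4.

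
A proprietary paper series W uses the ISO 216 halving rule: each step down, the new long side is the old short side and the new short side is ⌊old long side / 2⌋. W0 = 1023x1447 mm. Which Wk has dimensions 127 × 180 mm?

W0: 1023 × 1447 mm
W1: 723 × 1023 mm
W2: 511 × 723 mm
W3: 361 × 511 mm
W4: 255 × 361 mm
W5: 180 × 255 mm
W6: 127 × 180 mm
W7: 90 × 127 mm
→ matches W6.

W6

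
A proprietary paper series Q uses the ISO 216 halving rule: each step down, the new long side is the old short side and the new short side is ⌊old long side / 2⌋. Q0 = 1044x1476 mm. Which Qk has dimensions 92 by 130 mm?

Q0: 1044 × 1476 mm
Q1: 738 × 1044 mm
Q2: 522 × 738 mm
Q3: 369 × 522 mm
Q4: 261 × 369 mm
Q5: 184 × 261 mm
Q6: 130 × 184 mm
Q7: 92 × 130 mm
Q8: 65 × 92 mm
→ matches Q7.

Q7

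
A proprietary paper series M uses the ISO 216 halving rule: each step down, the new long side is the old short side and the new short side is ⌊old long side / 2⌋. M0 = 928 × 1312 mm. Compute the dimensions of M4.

M1: ⌊1312/2⌋ × 928 = 656 × 928 mm
M2: ⌊928/2⌋ × 656 = 464 × 656 mm
M3: ⌊656/2⌋ × 464 = 328 × 464 mm
M4: ⌊464/2⌋ × 328 = 232 × 328 mm

232 × 328 mm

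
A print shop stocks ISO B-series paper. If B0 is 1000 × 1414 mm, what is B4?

250 × 353 mm

B1: ⌊1414/2⌋ × 1000 = 707 × 1000 mm
B2: ⌊1000/2⌋ × 707 = 500 × 707 mm
B3: ⌊707/2⌋ × 500 = 353 × 500 mm
B4: ⌊500/2⌋ × 353 = 250 × 353 mm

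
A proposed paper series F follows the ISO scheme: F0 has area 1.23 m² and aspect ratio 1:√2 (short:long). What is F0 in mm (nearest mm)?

933 × 1319 mm

Let the short side be w mm. Then w · w√2 = 1.23 m² = 1,230,000 mm².
w² = 1,230,000/√2, so w ≈ 932.6 mm; long side = w√2 ≈ 1318.9 mm.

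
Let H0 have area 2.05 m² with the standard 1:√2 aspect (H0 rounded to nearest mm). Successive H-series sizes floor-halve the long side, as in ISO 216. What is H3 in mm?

425 × 602 mm

Let H0's short side be w mm. w · w√2 = 2.05 m² = 2,050,000 mm², so w ≈ 1204.0 mm and w√2 ≈ 1702.7 mm → H0 = 1204 × 1703 mm.
H1: ⌊1703/2⌋ × 1204 = 851 × 1204 mm
H2: ⌊1204/2⌋ × 851 = 602 × 851 mm
H3: ⌊851/2⌋ × 602 = 425 × 602 mm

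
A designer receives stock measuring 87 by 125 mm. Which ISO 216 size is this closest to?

Aspect ratio 125/87 ≈ 1.437 (ISO target is √2 ≈ 1.414).
In the B-series (B0 = 1000 × 1414 mm): B7 = 88 × 125 mm.
Off by 1 mm total — nearest standard size.

B7 (88 × 125 mm)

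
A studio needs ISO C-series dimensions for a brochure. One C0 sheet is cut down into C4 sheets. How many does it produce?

C0 = 917 × 1297 mm; C4 = 229 × 324 mm.
Each halving step doubles the count; 4 steps from C0 to C4.
2^4 = 16.

16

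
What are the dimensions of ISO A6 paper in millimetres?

A0 = 841 × 1189 mm (A0 has area 1 m², aspect 1:√2).
A1: ⌊1189/2⌋ × 841 = 594 × 841 mm
A2: ⌊841/2⌋ × 594 = 420 × 594 mm
A3: ⌊594/2⌋ × 420 = 297 × 420 mm
A4: ⌊420/2⌋ × 297 = 210 × 297 mm
A5: ⌊297/2⌋ × 210 = 148 × 210 mm
A6: ⌊210/2⌋ × 148 = 105 × 148 mm

105 × 148 mm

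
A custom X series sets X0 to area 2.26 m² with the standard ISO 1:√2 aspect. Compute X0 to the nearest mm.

Let the short side be w mm. Then w · w√2 = 2.26 m² = 2,260,000 mm².
w² = 2,260,000/√2, so w ≈ 1264.1 mm; long side = w√2 ≈ 1787.8 mm.

1264 × 1788 mm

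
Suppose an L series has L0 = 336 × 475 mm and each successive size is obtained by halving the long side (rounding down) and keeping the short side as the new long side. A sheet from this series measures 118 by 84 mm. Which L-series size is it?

L4

L0: 336 × 475 mm
L1: 237 × 336 mm
L2: 168 × 237 mm
L3: 118 × 168 mm
L4: 84 × 118 mm
L5: 59 × 84 mm
→ matches L4.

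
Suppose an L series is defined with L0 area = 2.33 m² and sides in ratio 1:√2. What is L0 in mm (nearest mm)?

Let the short side be w mm. Then w · w√2 = 2.33 m² = 2,330,000 mm².
w² = 2,330,000/√2, so w ≈ 1283.6 mm; long side = w√2 ≈ 1815.2 mm.

1284 × 1815 mm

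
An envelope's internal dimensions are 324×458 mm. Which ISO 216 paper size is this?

Aspect ratio 458/324 ≈ 1.414 — close to the ISO √2 ≈ 1.414.
In the C-series (envelope sizes, between A and B): C3 = 324 × 458 mm.

C3 (324 × 458 mm)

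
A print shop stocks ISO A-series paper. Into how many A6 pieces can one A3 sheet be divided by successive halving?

A3 = 297 × 420 mm; A6 = 105 × 148 mm.
Each halving step doubles the count; 3 steps from A3 to A6.
2^3 = 8.

8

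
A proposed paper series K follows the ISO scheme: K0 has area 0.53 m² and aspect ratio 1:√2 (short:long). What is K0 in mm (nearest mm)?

Let the short side be w mm. Then w · w√2 = 0.53 m² = 530,000 mm².
w² = 530,000/√2, so w ≈ 612.2 mm; long side = w√2 ≈ 865.8 mm.

612 × 866 mm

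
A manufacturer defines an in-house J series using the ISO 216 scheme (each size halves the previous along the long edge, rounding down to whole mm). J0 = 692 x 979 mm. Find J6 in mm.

86 × 122 mm

J1: ⌊979/2⌋ × 692 = 489 × 692 mm
J2: ⌊692/2⌋ × 489 = 346 × 489 mm
J3: ⌊489/2⌋ × 346 = 244 × 346 mm
J4: ⌊346/2⌋ × 244 = 173 × 244 mm
J5: ⌊244/2⌋ × 173 = 122 × 173 mm
J6: ⌊173/2⌋ × 122 = 86 × 122 mm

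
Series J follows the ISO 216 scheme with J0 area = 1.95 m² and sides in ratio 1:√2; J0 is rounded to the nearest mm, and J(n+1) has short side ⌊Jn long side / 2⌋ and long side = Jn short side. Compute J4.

293 × 415 mm

Let J0's short side be w mm. w · w√2 = 1.95 m² = 1,950,000 mm², so w ≈ 1174.2 mm and w√2 ≈ 1660.6 mm → J0 = 1174 × 1661 mm.
J1: ⌊1661/2⌋ × 1174 = 830 × 1174 mm
J2: ⌊1174/2⌋ × 830 = 587 × 830 mm
J3: ⌊830/2⌋ × 587 = 415 × 587 mm
J4: ⌊587/2⌋ × 415 = 293 × 415 mm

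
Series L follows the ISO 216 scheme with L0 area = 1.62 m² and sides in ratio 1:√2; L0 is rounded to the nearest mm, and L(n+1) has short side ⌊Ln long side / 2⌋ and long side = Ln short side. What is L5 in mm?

Let L0's short side be w mm. w · w√2 = 1.62 m² = 1,620,000 mm², so w ≈ 1070.3 mm and w√2 ≈ 1513.6 mm → L0 = 1070 × 1514 mm.
L1: ⌊1514/2⌋ × 1070 = 757 × 1070 mm
L2: ⌊1070/2⌋ × 757 = 535 × 757 mm
L3: ⌊757/2⌋ × 535 = 378 × 535 mm
L4: ⌊535/2⌋ × 378 = 267 × 378 mm
L5: ⌊378/2⌋ × 267 = 189 × 267 mm

189 × 267 mm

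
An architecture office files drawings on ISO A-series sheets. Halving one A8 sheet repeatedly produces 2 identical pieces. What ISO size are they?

A9

2 = 2^1, so 1 halving step.
A8 → A9 → … → A9 after 1 step.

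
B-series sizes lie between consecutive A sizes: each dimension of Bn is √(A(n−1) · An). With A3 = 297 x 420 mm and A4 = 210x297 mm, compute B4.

250 × 353 mm

Short side: √(297 · 210) = √62370 ≈ 249.7 → 250 mm
Long side: √(420 · 297) = √124740 ≈ 353.2 → 353 mm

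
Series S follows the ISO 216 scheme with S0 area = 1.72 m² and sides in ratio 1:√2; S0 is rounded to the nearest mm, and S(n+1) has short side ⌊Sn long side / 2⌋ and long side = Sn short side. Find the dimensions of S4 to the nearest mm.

Let S0's short side be w mm. w · w√2 = 1.72 m² = 1,720,000 mm², so w ≈ 1102.8 mm and w√2 ≈ 1559.6 mm → S0 = 1103 × 1560 mm.
S1: ⌊1560/2⌋ × 1103 = 780 × 1103 mm
S2: ⌊1103/2⌋ × 780 = 551 × 780 mm
S3: ⌊780/2⌋ × 551 = 390 × 551 mm
S4: ⌊551/2⌋ × 390 = 275 × 390 mm

275 × 390 mm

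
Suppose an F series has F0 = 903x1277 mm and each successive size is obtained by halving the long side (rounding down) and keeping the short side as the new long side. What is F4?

F1: ⌊1277/2⌋ × 903 = 638 × 903 mm
F2: ⌊903/2⌋ × 638 = 451 × 638 mm
F3: ⌊638/2⌋ × 451 = 319 × 451 mm
F4: ⌊451/2⌋ × 319 = 225 × 319 mm

225 × 319 mm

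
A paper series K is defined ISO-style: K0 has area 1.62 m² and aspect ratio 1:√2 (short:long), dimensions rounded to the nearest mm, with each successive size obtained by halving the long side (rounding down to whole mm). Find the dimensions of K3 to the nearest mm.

Let K0's short side be w mm. w · w√2 = 1.62 m² = 1,620,000 mm², so w ≈ 1070.3 mm and w√2 ≈ 1513.6 mm → K0 = 1070 × 1514 mm.
K1: ⌊1514/2⌋ × 1070 = 757 × 1070 mm
K2: ⌊1070/2⌋ × 757 = 535 × 757 mm
K3: ⌊757/2⌋ × 535 = 378 × 535 mm

378 × 535 mm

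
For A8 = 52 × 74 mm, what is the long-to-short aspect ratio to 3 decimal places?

1.423

74 / 52 = 1.423
ISO 216 targets √2 ≈ 1.414; the +0.009 deviation is from mm rounding.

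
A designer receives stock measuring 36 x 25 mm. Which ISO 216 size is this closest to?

Aspect ratio 36/25 ≈ 1.440 (ISO target is √2 ≈ 1.414).
In the A-series (A0 area = 1 m²): A10 = 26 × 37 mm.
Off by 2 mm total — nearest standard size.

A10 (26 × 37 mm)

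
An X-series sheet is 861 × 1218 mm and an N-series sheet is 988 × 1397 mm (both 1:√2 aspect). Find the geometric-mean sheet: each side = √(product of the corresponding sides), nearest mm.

Short side: √(861 · 988) = √850668 ≈ 922.3 → 922 mm
Long side: √(1218 · 1397) = √1701546 ≈ 1304.4 → 1304 mm

922 × 1304 mm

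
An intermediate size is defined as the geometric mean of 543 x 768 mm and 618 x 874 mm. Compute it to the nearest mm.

Short side: √(543 · 618) = √335574 ≈ 579.3 → 579 mm
Long side: √(768 · 874) = √671232 ≈ 819.3 → 819 mm

579 × 819 mm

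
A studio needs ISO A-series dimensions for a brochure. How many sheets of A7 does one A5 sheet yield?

Each ISO step halves the sheet: 1 × A5 → 2 × A6 → 4 × A7
From A5 to A7 is 2 halving steps: 2^2 = 4.

4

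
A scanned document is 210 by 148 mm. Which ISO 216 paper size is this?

Aspect ratio 210/148 ≈ 1.419 — close to the ISO √2 ≈ 1.414.
In the A-series (A0 area = 1 m²): A5 = 148 × 210 mm.

A5 (148 × 210 mm)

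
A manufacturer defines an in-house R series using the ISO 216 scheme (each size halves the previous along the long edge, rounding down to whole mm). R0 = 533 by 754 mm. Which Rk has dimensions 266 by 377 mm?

R0: 533 × 754 mm
R1: 377 × 533 mm
R2: 266 × 377 mm
R3: 188 × 266 mm
→ matches R2.

R2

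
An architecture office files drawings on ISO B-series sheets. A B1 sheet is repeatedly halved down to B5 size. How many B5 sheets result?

Each ISO step halves the sheet: 1 × B1 → 2 × B2 → 4 × B3 → 8 × B4 → …
From B1 to B5 is 4 halving steps: 2^4 = 16.

16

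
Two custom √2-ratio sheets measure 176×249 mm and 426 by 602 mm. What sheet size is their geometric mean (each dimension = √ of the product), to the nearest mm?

Short side: √(176 · 426) = √74976 ≈ 273.8 → 274 mm
Long side: √(249 · 602) = √149898 ≈ 387.2 → 387 mm

274 × 387 mm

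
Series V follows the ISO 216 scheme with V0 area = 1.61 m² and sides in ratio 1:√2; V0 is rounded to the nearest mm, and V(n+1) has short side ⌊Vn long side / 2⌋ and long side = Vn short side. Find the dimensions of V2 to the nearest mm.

Let V0's short side be w mm. w · w√2 = 1.61 m² = 1,610,000 mm², so w ≈ 1067.0 mm and w√2 ≈ 1508.9 mm → V0 = 1067 × 1509 mm.
V1: ⌊1509/2⌋ × 1067 = 754 × 1067 mm
V2: ⌊1067/2⌋ × 754 = 533 × 754 mm

533 × 754 mm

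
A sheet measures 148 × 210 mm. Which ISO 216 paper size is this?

Aspect ratio 210/148 ≈ 1.419 — close to the ISO √2 ≈ 1.414.
In the A-series (A0 area = 1 m²): A5 = 148 × 210 mm.

A5 (148 × 210 mm)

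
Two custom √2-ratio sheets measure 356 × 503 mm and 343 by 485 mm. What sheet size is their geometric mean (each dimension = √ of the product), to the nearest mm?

Short side: √(356 · 343) = √122108 ≈ 349.4 → 349 mm
Long side: √(503 · 485) = √243955 ≈ 493.9 → 494 mm

349 × 494 mm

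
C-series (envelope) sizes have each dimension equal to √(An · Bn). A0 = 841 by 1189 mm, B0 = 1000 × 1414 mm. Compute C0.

Short side: √(841 · 1000) = √841000 ≈ 917.1 → 917 mm
Long side: √(1189 · 1414) = √1681246 ≈ 1296.6 → 1297 mm

917 × 1297 mm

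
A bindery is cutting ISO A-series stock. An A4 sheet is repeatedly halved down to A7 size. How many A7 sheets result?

8

A4 = 210 × 297 mm; A7 = 74 × 105 mm.
Each halving step doubles the count; 3 steps from A4 to A7.
2^3 = 8.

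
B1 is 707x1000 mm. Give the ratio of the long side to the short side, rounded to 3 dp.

1.414

1000 / 707 = 1.414
Matches √2 ≈ 1.414 — the ISO 216 defining ratio.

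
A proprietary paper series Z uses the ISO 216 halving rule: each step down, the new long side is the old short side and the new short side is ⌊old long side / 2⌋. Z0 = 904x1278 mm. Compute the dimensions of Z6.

Z1: ⌊1278/2⌋ × 904 = 639 × 904 mm
Z2: ⌊904/2⌋ × 639 = 452 × 639 mm
Z3: ⌊639/2⌋ × 452 = 319 × 452 mm
Z4: ⌊452/2⌋ × 319 = 226 × 319 mm
Z5: ⌊319/2⌋ × 226 = 159 × 226 mm
Z6: ⌊226/2⌋ × 159 = 113 × 159 mm

113 × 159 mm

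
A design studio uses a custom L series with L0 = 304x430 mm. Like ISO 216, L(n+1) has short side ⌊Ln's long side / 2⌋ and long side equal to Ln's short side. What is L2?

L1: ⌊430/2⌋ × 304 = 215 × 304 mm
L2: ⌊304/2⌋ × 215 = 152 × 215 mm

152 × 215 mm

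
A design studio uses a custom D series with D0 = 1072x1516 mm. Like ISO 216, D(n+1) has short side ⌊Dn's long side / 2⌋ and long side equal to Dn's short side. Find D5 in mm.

189 × 268 mm

D1: ⌊1516/2⌋ × 1072 = 758 × 1072 mm
D2: ⌊1072/2⌋ × 758 = 536 × 758 mm
D3: ⌊758/2⌋ × 536 = 379 × 536 mm
D4: ⌊536/2⌋ × 379 = 268 × 379 mm
D5: ⌊379/2⌋ × 268 = 189 × 268 mm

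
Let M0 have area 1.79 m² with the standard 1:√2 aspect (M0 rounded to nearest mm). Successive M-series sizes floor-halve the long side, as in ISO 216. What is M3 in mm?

Let M0's short side be w mm. w · w√2 = 1.79 m² = 1,790,000 mm², so w ≈ 1125.0 mm and w√2 ≈ 1591.1 mm → M0 = 1125 × 1591 mm.
M1: ⌊1591/2⌋ × 1125 = 795 × 1125 mm
M2: ⌊1125/2⌋ × 795 = 562 × 795 mm
M3: ⌊795/2⌋ × 562 = 397 × 562 mm

397 × 562 mm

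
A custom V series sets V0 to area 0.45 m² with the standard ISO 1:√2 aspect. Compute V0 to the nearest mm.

Let the short side be w mm. Then w · w√2 = 0.45 m² = 450,000 mm².
w² = 450,000/√2, so w ≈ 564.1 mm; long side = w√2 ≈ 797.7 mm.

564 × 798 mm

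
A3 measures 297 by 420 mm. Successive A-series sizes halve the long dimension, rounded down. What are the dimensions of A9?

37 × 52 mm

A4: ⌊420/2⌋ × 297 = 210 × 297 mm
A5: ⌊297/2⌋ × 210 = 148 × 210 mm
A6: ⌊210/2⌋ × 148 = 105 × 148 mm
A7: ⌊148/2⌋ × 105 = 74 × 105 mm
A8: ⌊105/2⌋ × 74 = 52 × 74 mm
A9: ⌊74/2⌋ × 52 = 37 × 52 mm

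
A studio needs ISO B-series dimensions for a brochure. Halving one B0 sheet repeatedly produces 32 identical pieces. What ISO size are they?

B5

32 = 2^5, so 5 halving steps.
B0 → B1 → … → B5 after 5 steps.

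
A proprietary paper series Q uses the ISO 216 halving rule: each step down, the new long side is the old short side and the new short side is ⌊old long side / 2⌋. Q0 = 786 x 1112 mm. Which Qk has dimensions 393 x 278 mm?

Q0: 786 × 1112 mm
Q1: 556 × 786 mm
Q2: 393 × 556 mm
Q3: 278 × 393 mm
Q4: 196 × 278 mm
→ matches Q3.

Q3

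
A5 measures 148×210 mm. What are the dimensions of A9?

37 × 52 mm

A6: ⌊210/2⌋ × 148 = 105 × 148 mm
A7: ⌊148/2⌋ × 105 = 74 × 105 mm
A8: ⌊105/2⌋ × 74 = 52 × 74 mm
A9: ⌊74/2⌋ × 52 = 37 × 52 mm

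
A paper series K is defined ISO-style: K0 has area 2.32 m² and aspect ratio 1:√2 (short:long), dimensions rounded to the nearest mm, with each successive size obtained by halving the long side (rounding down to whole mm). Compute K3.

Let K0's short side be w mm. w · w√2 = 2.32 m² = 2,320,000 mm², so w ≈ 1280.8 mm and w√2 ≈ 1811.3 mm → K0 = 1281 × 1811 mm.
K1: ⌊1811/2⌋ × 1281 = 905 × 1281 mm
K2: ⌊1281/2⌋ × 905 = 640 × 905 mm
K3: ⌊905/2⌋ × 640 = 452 × 640 mm

452 × 640 mm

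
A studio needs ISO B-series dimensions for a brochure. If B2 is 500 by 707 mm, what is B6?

B3: ⌊707/2⌋ × 500 = 353 × 500 mm
B4: ⌊500/2⌋ × 353 = 250 × 353 mm
B5: ⌊353/2⌋ × 250 = 176 × 250 mm
B6: ⌊250/2⌋ × 176 = 125 × 176 mm

125 × 176 mm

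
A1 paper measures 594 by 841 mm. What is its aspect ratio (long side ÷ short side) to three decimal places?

841 / 594 = 1.416
ISO 216 targets √2 ≈ 1.414; the +0.002 deviation is from mm rounding.

1.416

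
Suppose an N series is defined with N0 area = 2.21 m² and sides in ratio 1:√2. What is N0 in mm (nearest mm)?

Let the short side be w mm. Then w · w√2 = 2.21 m² = 2,210,000 mm².
w² = 2,210,000/√2, so w ≈ 1250.1 mm; long side = w√2 ≈ 1767.9 mm.

1250 × 1768 mm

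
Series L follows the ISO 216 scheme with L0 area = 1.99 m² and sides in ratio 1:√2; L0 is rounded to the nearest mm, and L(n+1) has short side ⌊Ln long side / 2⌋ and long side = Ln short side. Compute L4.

Let L0's short side be w mm. w · w√2 = 1.99 m² = 1,990,000 mm², so w ≈ 1186.2 mm and w√2 ≈ 1677.6 mm → L0 = 1186 × 1678 mm.
L1: ⌊1678/2⌋ × 1186 = 839 × 1186 mm
L2: ⌊1186/2⌋ × 839 = 593 × 839 mm
L3: ⌊839/2⌋ × 593 = 419 × 593 mm
L4: ⌊593/2⌋ × 419 = 296 × 419 mm

296 × 419 mm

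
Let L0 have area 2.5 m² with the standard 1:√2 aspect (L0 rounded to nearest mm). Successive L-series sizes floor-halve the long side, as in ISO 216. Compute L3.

Let L0's short side be w mm. w · w√2 = 2.5 m² = 2,500,000 mm², so w ≈ 1329.6 mm and w√2 ≈ 1880.3 mm → L0 = 1330 × 1880 mm.
L1: ⌊1880/2⌋ × 1330 = 940 × 1330 mm
L2: ⌊1330/2⌋ × 940 = 665 × 940 mm
L3: ⌊940/2⌋ × 665 = 470 × 665 mm

470 × 665 mm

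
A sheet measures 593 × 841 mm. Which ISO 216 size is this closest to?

A1 (594 × 841 mm)

Aspect ratio 841/593 ≈ 1.418 — close to the ISO √2 ≈ 1.414.
In the A-series (A0 area = 1 m²): A1 = 594 × 841 mm.
Off by 1 mm total — nearest standard size.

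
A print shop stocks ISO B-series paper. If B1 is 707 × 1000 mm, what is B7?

B2: ⌊1000/2⌋ × 707 = 500 × 707 mm
B3: ⌊707/2⌋ × 500 = 353 × 500 mm
B4: ⌊500/2⌋ × 353 = 250 × 353 mm
B5: ⌊353/2⌋ × 250 = 176 × 250 mm
B6: ⌊250/2⌋ × 176 = 125 × 176 mm
B7: ⌊176/2⌋ × 125 = 88 × 125 mm

88 × 125 mm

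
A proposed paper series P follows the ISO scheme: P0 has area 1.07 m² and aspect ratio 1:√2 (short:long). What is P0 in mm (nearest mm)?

Let the short side be w mm. Then w · w√2 = 1.07 m² = 1,070,000 mm².
w² = 1,070,000/√2, so w ≈ 869.8 mm; long side = w√2 ≈ 1230.1 mm.

870 × 1230 mm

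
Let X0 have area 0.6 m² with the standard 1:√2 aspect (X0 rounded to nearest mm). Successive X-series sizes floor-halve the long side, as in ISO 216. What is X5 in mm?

115 × 162 mm

Let X0's short side be w mm. w · w√2 = 0.6 m² = 600,000 mm², so w ≈ 651.4 mm and w√2 ≈ 921.2 mm → X0 = 651 × 921 mm.
X1: ⌊921/2⌋ × 651 = 460 × 651 mm
X2: ⌊651/2⌋ × 460 = 325 × 460 mm
X3: ⌊460/2⌋ × 325 = 230 × 325 mm
X4: ⌊325/2⌋ × 230 = 162 × 230 mm
X5: ⌊230/2⌋ × 162 = 115 × 162 mm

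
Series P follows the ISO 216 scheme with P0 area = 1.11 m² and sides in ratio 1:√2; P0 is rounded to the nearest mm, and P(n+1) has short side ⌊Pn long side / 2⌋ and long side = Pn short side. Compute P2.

Let P0's short side be w mm. w · w√2 = 1.11 m² = 1,110,000 mm², so w ≈ 885.9 mm and w√2 ≈ 1252.9 mm → P0 = 886 × 1253 mm.
P1: ⌊1253/2⌋ × 886 = 626 × 886 mm
P2: ⌊886/2⌋ × 626 = 443 × 626 mm

443 × 626 mm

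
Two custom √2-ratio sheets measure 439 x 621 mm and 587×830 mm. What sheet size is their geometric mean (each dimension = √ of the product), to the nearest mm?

508 × 718 mm

Short side: √(439 · 587) = √257693 ≈ 507.6 → 508 mm
Long side: √(621 · 830) = √515430 ≈ 717.9 → 718 mm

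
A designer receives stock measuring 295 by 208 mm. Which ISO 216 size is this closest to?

A4 (210 × 297 mm)

Aspect ratio 295/208 ≈ 1.418 — close to the ISO √2 ≈ 1.414.
In the A-series (A0 area = 1 m²): A4 = 210 × 297 mm.
Off by 4 mm total — nearest standard size.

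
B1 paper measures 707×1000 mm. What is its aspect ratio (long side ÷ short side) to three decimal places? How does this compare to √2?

1.414

1000 / 707 = 1.414
Matches √2 ≈ 1.414 — the ISO 216 defining ratio.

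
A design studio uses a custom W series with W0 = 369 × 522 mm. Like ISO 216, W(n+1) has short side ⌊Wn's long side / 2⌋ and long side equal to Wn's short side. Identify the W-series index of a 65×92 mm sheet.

W0: 369 × 522 mm
W1: 261 × 369 mm
W2: 184 × 261 mm
W3: 130 × 184 mm
W4: 92 × 130 mm
W5: 65 × 92 mm
W6: 46 × 65 mm
→ matches W5.

W5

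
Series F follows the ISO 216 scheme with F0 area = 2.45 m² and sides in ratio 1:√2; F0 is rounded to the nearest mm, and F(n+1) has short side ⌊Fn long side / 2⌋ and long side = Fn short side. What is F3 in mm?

465 × 658 mm

Let F0's short side be w mm. w · w√2 = 2.45 m² = 2,450,000 mm², so w ≈ 1316.2 mm and w√2 ≈ 1861.4 mm → F0 = 1316 × 1861 mm.
F1: ⌊1861/2⌋ × 1316 = 930 × 1316 mm
F2: ⌊1316/2⌋ × 930 = 658 × 930 mm
F3: ⌊930/2⌋ × 658 = 465 × 658 mm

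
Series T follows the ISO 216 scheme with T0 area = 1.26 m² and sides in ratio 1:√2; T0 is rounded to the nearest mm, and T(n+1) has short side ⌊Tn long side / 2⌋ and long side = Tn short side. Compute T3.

Let T0's short side be w mm. w · w√2 = 1.26 m² = 1,260,000 mm², so w ≈ 943.9 mm and w√2 ≈ 1334.9 mm → T0 = 944 × 1335 mm.
T1: ⌊1335/2⌋ × 944 = 667 × 944 mm
T2: ⌊944/2⌋ × 667 = 472 × 667 mm
T3: ⌊667/2⌋ × 472 = 333 × 472 mm

333 × 472 mm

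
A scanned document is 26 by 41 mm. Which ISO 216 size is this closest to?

Aspect ratio 41/26 ≈ 1.577 (ISO target is √2 ≈ 1.414).
In the C-series (envelope sizes, between A and B): C10 = 28 × 40 mm.
Off by 3 mm total — nearest standard size.

C10 (28 × 40 mm)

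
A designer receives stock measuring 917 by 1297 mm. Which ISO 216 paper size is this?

C0 (917 × 1297 mm)

Aspect ratio 1297/917 ≈ 1.414 — close to the ISO √2 ≈ 1.414.
In the C-series (envelope sizes, between A and B): C0 = 917 × 1297 mm.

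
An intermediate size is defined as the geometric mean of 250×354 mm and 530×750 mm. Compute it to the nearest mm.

364 × 515 mm

Short side: √(250 · 530) = √132500 ≈ 364.0 → 364 mm
Long side: √(354 · 750) = √265500 ≈ 515.3 → 515 mm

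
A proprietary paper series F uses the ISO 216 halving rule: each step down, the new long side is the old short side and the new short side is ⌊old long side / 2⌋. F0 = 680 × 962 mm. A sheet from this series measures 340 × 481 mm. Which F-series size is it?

F0: 680 × 962 mm
F1: 481 × 680 mm
F2: 340 × 481 mm
F3: 240 × 340 mm
→ matches F2.

F2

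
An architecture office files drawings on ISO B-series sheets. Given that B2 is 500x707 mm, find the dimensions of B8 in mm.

B3: ⌊707/2⌋ × 500 = 353 × 500 mm
B4: ⌊500/2⌋ × 353 = 250 × 353 mm
B5: ⌊353/2⌋ × 250 = 176 × 250 mm
B6: ⌊250/2⌋ × 176 = 125 × 176 mm
B7: ⌊176/2⌋ × 125 = 88 × 125 mm
B8: ⌊125/2⌋ × 88 = 62 × 88 mm

62 × 88 mm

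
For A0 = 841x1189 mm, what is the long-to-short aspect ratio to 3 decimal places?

1.414

1189 / 841 = 1.414
Matches √2 ≈ 1.414 — the ISO 216 defining ratio.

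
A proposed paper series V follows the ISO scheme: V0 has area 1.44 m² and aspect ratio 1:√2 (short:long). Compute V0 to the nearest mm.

Let the short side be w mm. Then w · w√2 = 1.44 m² = 1,440,000 mm².
w² = 1,440,000/√2, so w ≈ 1009.1 mm; long side = w√2 ≈ 1427.0 mm.

1009 × 1427 mm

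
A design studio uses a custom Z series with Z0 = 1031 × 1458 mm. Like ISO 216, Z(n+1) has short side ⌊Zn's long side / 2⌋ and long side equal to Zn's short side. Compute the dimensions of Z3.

Z1: ⌊1458/2⌋ × 1031 = 729 × 1031 mm
Z2: ⌊1031/2⌋ × 729 = 515 × 729 mm
Z3: ⌊729/2⌋ × 515 = 364 × 515 mm

364 × 515 mm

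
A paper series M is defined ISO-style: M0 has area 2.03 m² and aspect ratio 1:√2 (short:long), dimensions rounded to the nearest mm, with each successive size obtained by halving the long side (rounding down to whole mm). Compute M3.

Let M0's short side be w mm. w · w√2 = 2.03 m² = 2,030,000 mm², so w ≈ 1198.1 mm and w√2 ≈ 1694.4 mm → M0 = 1198 × 1694 mm.
M1: ⌊1694/2⌋ × 1198 = 847 × 1198 mm
M2: ⌊1198/2⌋ × 847 = 599 × 847 mm
M3: ⌊847/2⌋ × 599 = 423 × 599 mm

423 × 599 mm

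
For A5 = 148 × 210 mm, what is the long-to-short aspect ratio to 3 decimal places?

1.419

210 / 148 = 1.419
ISO 216 targets √2 ≈ 1.414; the +0.005 deviation is from mm rounding.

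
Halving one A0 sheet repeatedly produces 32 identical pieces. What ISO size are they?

32 = 2^5, so 5 halving steps.
A0 → A1 → … → A5 after 5 steps.

A5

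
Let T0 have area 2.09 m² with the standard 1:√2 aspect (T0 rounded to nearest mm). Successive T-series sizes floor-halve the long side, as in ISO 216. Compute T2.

608 × 859 mm

Let T0's short side be w mm. w · w√2 = 2.09 m² = 2,090,000 mm², so w ≈ 1215.7 mm and w√2 ≈ 1719.2 mm → T0 = 1216 × 1719 mm.
T1: ⌊1719/2⌋ × 1216 = 859 × 1216 mm
T2: ⌊1216/2⌋ × 859 = 608 × 859 mm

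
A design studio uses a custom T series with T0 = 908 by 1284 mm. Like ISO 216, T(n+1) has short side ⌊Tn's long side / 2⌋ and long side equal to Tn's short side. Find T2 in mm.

454 × 642 mm

T1: ⌊1284/2⌋ × 908 = 642 × 908 mm
T2: ⌊908/2⌋ × 642 = 454 × 642 mm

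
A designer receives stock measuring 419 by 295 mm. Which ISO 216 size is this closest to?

A3 (297 × 420 mm)

Aspect ratio 419/295 ≈ 1.420 — close to the ISO √2 ≈ 1.414.
In the A-series (A0 area = 1 m²): A3 = 297 × 420 mm.
Off by 3 mm total — nearest standard size.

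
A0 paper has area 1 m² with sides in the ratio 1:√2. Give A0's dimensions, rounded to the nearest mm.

841 × 1189 mm

Let the short side be w mm. Then the long side is w√2 and w · w√2 = 10⁶ mm².
w² = 10⁶/√2, so w = 1000 / 2^(1/4) ≈ 840.9 mm; long side = 1000 · 2^(1/4) ≈ 1189.2 mm.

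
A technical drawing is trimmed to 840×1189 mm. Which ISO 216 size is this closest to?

Aspect ratio 1189/840 ≈ 1.415 — close to the ISO √2 ≈ 1.414.
In the A-series (A0 area = 1 m²): A0 = 841 × 1189 mm.
Off by 1 mm total — nearest standard size.

A0 (841 × 1189 mm)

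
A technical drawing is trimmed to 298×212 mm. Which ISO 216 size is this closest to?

A4 (210 × 297 mm)

Aspect ratio 298/212 ≈ 1.406 — close to the ISO √2 ≈ 1.414.
In the A-series (A0 area = 1 m²): A4 = 210 × 297 mm.
Off by 3 mm total — nearest standard size.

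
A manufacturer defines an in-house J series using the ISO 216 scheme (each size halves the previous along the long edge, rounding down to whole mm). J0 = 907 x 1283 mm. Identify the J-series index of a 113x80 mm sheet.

J7

J0: 907 × 1283 mm
J1: 641 × 907 mm
J2: 453 × 641 mm
J3: 320 × 453 mm
J4: 226 × 320 mm
J5: 160 × 226 mm
J6: 113 × 160 mm
J7: 80 × 113 mm
J8: 56 × 80 mm
→ matches J7.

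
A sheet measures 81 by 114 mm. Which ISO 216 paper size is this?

Aspect ratio 114/81 ≈ 1.407 — close to the ISO √2 ≈ 1.414.
In the C-series (envelope sizes, between A and B): C7 = 81 × 114 mm.

C7 (81 × 114 mm)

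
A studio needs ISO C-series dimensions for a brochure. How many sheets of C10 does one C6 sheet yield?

Each ISO step halves the sheet: 1 × C6 → 2 × C7 → 4 × C8 → 8 × C9 → …
From C6 to C10 is 4 halving steps: 2^4 = 16.

16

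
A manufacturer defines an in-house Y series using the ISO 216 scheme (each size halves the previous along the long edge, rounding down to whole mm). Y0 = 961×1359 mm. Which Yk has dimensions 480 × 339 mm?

Y3

Y0: 961 × 1359 mm
Y1: 679 × 961 mm
Y2: 480 × 679 mm
Y3: 339 × 480 mm
Y4: 240 × 339 mm
→ matches Y3.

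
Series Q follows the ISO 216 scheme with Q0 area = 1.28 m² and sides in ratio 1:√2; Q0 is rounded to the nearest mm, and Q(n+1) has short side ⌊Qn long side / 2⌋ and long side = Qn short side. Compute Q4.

237 × 336 mm

Let Q0's short side be w mm. w · w√2 = 1.28 m² = 1,280,000 mm², so w ≈ 951.4 mm and w√2 ≈ 1345.4 mm → Q0 = 951 × 1345 mm.
Q1: ⌊1345/2⌋ × 951 = 672 × 951 mm
Q2: ⌊951/2⌋ × 672 = 475 × 672 mm
Q3: ⌊672/2⌋ × 475 = 336 × 475 mm
Q4: ⌊475/2⌋ × 336 = 237 × 336 mm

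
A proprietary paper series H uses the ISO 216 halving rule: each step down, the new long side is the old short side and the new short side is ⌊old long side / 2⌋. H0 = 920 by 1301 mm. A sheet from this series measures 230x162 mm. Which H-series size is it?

H5

H0: 920 × 1301 mm
H1: 650 × 920 mm
H2: 460 × 650 mm
H3: 325 × 460 mm
H4: 230 × 325 mm
H5: 162 × 230 mm
H6: 115 × 162 mm
→ matches H5.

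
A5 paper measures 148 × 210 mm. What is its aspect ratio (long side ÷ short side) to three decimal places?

210 / 148 = 1.419
ISO 216 targets √2 ≈ 1.414; the +0.005 deviation is from mm rounding.

1.419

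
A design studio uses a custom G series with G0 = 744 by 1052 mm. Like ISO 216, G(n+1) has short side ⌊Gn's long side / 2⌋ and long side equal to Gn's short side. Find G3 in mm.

G1: ⌊1052/2⌋ × 744 = 526 × 744 mm
G2: ⌊744/2⌋ × 526 = 372 × 526 mm
G3: ⌊526/2⌋ × 372 = 263 × 372 mm

263 × 372 mm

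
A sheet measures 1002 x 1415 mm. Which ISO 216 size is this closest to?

Aspect ratio 1415/1002 ≈ 1.412 — close to the ISO √2 ≈ 1.414.
In the B-series (B0 = 1000 × 1414 mm): B0 = 1000 × 1414 mm.
Off by 3 mm total — nearest standard size.

B0 (1000 × 1414 mm)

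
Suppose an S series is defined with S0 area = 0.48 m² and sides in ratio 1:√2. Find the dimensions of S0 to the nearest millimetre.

Let the short side be w mm. Then w · w√2 = 0.48 m² = 480,000 mm².
w² = 480,000/√2, so w ≈ 582.6 mm; long side = w√2 ≈ 823.9 mm.

583 × 824 mm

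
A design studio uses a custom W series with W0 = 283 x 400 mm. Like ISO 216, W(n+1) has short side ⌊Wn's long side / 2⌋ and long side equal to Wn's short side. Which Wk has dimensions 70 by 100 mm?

W4

W0: 283 × 400 mm
W1: 200 × 283 mm
W2: 141 × 200 mm
W3: 100 × 141 mm
W4: 70 × 100 mm
W5: 50 × 70 mm
→ matches W4.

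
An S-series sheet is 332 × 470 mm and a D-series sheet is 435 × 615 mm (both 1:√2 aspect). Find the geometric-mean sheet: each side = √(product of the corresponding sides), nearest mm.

380 × 538 mm

Short side: √(332 · 435) = √144420 ≈ 380.0 → 380 mm
Long side: √(470 · 615) = √289050 ≈ 537.6 → 538 mm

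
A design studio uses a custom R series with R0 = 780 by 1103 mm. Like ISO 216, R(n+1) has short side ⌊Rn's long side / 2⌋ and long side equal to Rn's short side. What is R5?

R1: ⌊1103/2⌋ × 780 = 551 × 780 mm
R2: ⌊780/2⌋ × 551 = 390 × 551 mm
R3: ⌊551/2⌋ × 390 = 275 × 390 mm
R4: ⌊390/2⌋ × 275 = 195 × 275 mm
R5: ⌊275/2⌋ × 195 = 137 × 195 mm

137 × 195 mm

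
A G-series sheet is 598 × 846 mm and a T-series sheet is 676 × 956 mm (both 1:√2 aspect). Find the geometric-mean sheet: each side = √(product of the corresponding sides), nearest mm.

Short side: √(598 · 676) = √404248 ≈ 635.8 → 636 mm
Long side: √(846 · 956) = √808776 ≈ 899.3 → 899 mm

636 × 899 mm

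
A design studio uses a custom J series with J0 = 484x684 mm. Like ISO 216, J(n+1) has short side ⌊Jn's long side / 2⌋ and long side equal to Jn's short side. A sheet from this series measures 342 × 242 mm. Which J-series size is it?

J2

J0: 484 × 684 mm
J1: 342 × 484 mm
J2: 242 × 342 mm
J3: 171 × 242 mm
→ matches J2.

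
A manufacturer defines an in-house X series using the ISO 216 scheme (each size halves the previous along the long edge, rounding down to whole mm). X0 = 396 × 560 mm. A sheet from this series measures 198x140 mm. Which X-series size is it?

X0: 396 × 560 mm
X1: 280 × 396 mm
X2: 198 × 280 mm
X3: 140 × 198 mm
X4: 99 × 140 mm
→ matches X3.

X3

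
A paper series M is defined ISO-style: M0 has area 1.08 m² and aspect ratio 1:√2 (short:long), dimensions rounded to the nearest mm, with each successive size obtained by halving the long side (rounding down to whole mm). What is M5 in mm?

Let M0's short side be w mm. w · w√2 = 1.08 m² = 1,080,000 mm², so w ≈ 873.9 mm and w√2 ≈ 1235.9 mm → M0 = 874 × 1236 mm.
M1: ⌊1236/2⌋ × 874 = 618 × 874 mm
M2: ⌊874/2⌋ × 618 = 437 × 618 mm
M3: ⌊618/2⌋ × 437 = 309 × 437 mm
M4: ⌊437/2⌋ × 309 = 218 × 309 mm
M5: ⌊309/2⌋ × 218 = 154 × 218 mm

154 × 218 mm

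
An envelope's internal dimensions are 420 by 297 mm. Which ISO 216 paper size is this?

A3 (297 × 420 mm)

Aspect ratio 420/297 ≈ 1.414 — close to the ISO √2 ≈ 1.414.
In the A-series (A0 area = 1 m²): A3 = 297 × 420 mm.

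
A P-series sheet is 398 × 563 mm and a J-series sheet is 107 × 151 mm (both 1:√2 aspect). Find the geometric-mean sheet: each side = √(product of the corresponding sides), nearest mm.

Short side: √(398 · 107) = √42586 ≈ 206.4 → 206 mm
Long side: √(563 · 151) = √85013 ≈ 291.6 → 292 mm

206 × 292 mm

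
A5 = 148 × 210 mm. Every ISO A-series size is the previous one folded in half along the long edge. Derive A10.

A6: ⌊210/2⌋ × 148 = 105 × 148 mm
A7: ⌊148/2⌋ × 105 = 74 × 105 mm
A8: ⌊105/2⌋ × 74 = 52 × 74 mm
A9: ⌊74/2⌋ × 52 = 37 × 52 mm
A10: ⌊52/2⌋ × 37 = 26 × 37 mm

26 × 37 mm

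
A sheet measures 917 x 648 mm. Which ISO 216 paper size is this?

Aspect ratio 917/648 ≈ 1.415 — close to the ISO √2 ≈ 1.414.
In the C-series (envelope sizes, between A and B): C1 = 648 × 917 mm.

C1 (648 × 917 mm)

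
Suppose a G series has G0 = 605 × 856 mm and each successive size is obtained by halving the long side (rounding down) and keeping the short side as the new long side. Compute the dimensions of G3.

G1: ⌊856/2⌋ × 605 = 428 × 605 mm
G2: ⌊605/2⌋ × 428 = 302 × 428 mm
G3: ⌊428/2⌋ × 302 = 214 × 302 mm

214 × 302 mm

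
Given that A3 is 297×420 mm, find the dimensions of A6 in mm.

A4: ⌊420/2⌋ × 297 = 210 × 297 mm
A5: ⌊297/2⌋ × 210 = 148 × 210 mm
A6: ⌊210/2⌋ × 148 = 105 × 148 mm

105 × 148 mm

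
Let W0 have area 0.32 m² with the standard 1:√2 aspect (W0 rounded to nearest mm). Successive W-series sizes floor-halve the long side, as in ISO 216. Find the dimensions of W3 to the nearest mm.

168 × 238 mm

Let W0's short side be w mm. w · w√2 = 0.32 m² = 320,000 mm², so w ≈ 475.7 mm and w√2 ≈ 672.7 mm → W0 = 476 × 673 mm.
W1: ⌊673/2⌋ × 476 = 336 × 476 mm
W2: ⌊476/2⌋ × 336 = 238 × 336 mm
W3: ⌊336/2⌋ × 238 = 168 × 238 mm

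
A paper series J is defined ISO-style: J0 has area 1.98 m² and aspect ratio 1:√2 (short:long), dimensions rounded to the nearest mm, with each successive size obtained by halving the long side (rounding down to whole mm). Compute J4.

295 × 418 mm

Let J0's short side be w mm. w · w√2 = 1.98 m² = 1,980,000 mm², so w ≈ 1183.2 mm and w√2 ≈ 1673.4 mm → J0 = 1183 × 1673 mm.
J1: ⌊1673/2⌋ × 1183 = 836 × 1183 mm
J2: ⌊1183/2⌋ × 836 = 591 × 836 mm
J3: ⌊836/2⌋ × 591 = 418 × 591 mm
J4: ⌊591/2⌋ × 418 = 295 × 418 mm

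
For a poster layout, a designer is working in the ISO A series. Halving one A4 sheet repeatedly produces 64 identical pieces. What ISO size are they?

A10

64 = 2^6, so 6 halving steps.
A4 → A5 → … → A10 after 6 steps.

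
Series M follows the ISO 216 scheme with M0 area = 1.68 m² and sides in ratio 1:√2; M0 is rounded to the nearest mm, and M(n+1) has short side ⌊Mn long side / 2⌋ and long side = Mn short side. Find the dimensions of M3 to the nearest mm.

Let M0's short side be w mm. w · w√2 = 1.68 m² = 1,680,000 mm², so w ≈ 1089.9 mm and w√2 ≈ 1541.4 mm → M0 = 1090 × 1541 mm.
M1: ⌊1541/2⌋ × 1090 = 770 × 1090 mm
M2: ⌊1090/2⌋ × 770 = 545 × 770 mm
M3: ⌊770/2⌋ × 545 = 385 × 545 mm

385 × 545 mm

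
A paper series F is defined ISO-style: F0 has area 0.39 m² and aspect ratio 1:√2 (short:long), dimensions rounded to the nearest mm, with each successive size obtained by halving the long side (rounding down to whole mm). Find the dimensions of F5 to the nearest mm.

92 × 131 mm

Let F0's short side be w mm. w · w√2 = 0.39 m² = 390,000 mm², so w ≈ 525.1 mm and w√2 ≈ 742.7 mm → F0 = 525 × 743 mm.
F1: ⌊743/2⌋ × 525 = 371 × 525 mm
F2: ⌊525/2⌋ × 371 = 262 × 371 mm
F3: ⌊371/2⌋ × 262 = 185 × 262 mm
F4: ⌊262/2⌋ × 185 = 131 × 185 mm
F5: ⌊185/2⌋ × 131 = 92 × 131 mm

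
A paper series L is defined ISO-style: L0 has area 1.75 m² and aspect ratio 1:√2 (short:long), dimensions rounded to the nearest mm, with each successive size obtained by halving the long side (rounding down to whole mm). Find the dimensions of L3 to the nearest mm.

Let L0's short side be w mm. w · w√2 = 1.75 m² = 1,750,000 mm², so w ≈ 1112.4 mm and w√2 ≈ 1573.2 mm → L0 = 1112 × 1573 mm.
L1: ⌊1573/2⌋ × 1112 = 786 × 1112 mm
L2: ⌊1112/2⌋ × 786 = 556 × 786 mm
L3: ⌊786/2⌋ × 556 = 393 × 556 mm

393 × 556 mm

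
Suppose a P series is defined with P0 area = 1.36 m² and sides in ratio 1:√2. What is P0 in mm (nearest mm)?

Let the short side be w mm. Then w · w√2 = 1.36 m² = 1,360,000 mm².
w² = 1,360,000/√2, so w ≈ 980.6 mm; long side = w√2 ≈ 1386.8 mm.

981 × 1387 mm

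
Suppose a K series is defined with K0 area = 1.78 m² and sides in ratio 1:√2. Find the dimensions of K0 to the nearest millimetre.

1122 × 1587 mm

Let the short side be w mm. Then w · w√2 = 1.78 m² = 1,780,000 mm².
w² = 1,780,000/√2, so w ≈ 1121.9 mm; long side = w√2 ≈ 1586.6 mm.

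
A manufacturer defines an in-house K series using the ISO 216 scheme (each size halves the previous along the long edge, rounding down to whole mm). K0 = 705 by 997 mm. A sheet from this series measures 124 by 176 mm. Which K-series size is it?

K0: 705 × 997 mm
K1: 498 × 705 mm
K2: 352 × 498 mm
K3: 249 × 352 mm
K4: 176 × 249 mm
K5: 124 × 176 mm
K6: 88 × 124 mm
→ matches K5.

K5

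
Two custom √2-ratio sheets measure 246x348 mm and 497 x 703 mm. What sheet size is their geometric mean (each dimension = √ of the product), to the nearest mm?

350 × 495 mm

Short side: √(246 · 497) = √122262 ≈ 349.7 → 350 mm
Long side: √(348 · 703) = √244644 ≈ 494.6 → 495 mm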